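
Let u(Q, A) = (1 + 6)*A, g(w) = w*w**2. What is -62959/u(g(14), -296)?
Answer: 62959/2072 ≈ 30.386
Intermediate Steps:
g(w) = w**3
u(Q, A) = 7*A
-62959/u(g(14), -296) = -62959/(7*(-296)) = -62959/(-2072) = -62959*(-1/2072) = 62959/2072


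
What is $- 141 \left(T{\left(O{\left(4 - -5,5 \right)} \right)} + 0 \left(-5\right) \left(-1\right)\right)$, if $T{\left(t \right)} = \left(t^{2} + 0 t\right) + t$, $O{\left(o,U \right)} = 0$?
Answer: $0$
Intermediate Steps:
$T{\left(t \right)} = t + t^{2}$ ($T{\left(t \right)} = \left(t^{2} + 0\right) + t = t^{2} + t = t + t^{2}$)
$- 141 \left(T{\left(O{\left(4 - -5,5 \right)} \right)} + 0 \left(-5\right) \left(-1\right)\right) = - 141 \left(0 \left(1 + 0\right) + 0 \left(-5\right) \left(-1\right)\right) = - 141 \left(0 \cdot 1 + 0 \left(-1\right)\right) = - 141 \left(0 + 0\right) = \left(-141\right) 0 = 0$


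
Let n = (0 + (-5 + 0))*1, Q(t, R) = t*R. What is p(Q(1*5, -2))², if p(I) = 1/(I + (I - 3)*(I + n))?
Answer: 1/34225 ≈ 2.9218e-5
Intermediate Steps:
Q(t, R) = R*t
n = -5 (n = (0 - 5)*1 = -5*1 = -5)
p(I) = 1/(I + (-5 + I)*(-3 + I)) (p(I) = 1/(I + (I - 3)*(I - 5)) = 1/(I + (-3 + I)*(-5 + I)) = 1/(I + (-5 + I)*(-3 + I)))
p(Q(1*5, -2))² = (1/(15 + (-2*5)² - (-14)*1*5))² = (1/(15 + (-2*5)² - (-14)*5))² = (1/(15 + (-10)² - 7*(-10)))² = (1/(15 + 100 + 70))² = (1/185)² = 1/34225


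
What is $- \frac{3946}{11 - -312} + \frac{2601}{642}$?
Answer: $- \frac{564403}{69122} \approx -8.1653$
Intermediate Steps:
$- \frac{3946}{11 - -312} + \frac{2601}{642} = - \frac{3946}{11 + 312} + 2601 \cdot \frac{1}{642} = - \frac{3946}{323} + \frac{867}{214} = - \frac{564403}{69122}$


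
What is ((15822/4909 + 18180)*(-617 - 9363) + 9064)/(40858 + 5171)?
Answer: -890784695984/225956361 ≈ -3942.3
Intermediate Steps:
((15822/4909 + 18180)*(-617 - 9363) + 9064)/(40858 + 5171) = ((15822*(1/4909) + 18180)*(-9980) + 9064)/46029 = ((15822/4909 + 18180)*(-9980) + 9064)*(1/46029) = ((89261442/4909)*(-9980) + 9064)*(1/46029) = (-890829191160/4909 + 9064)*(1/46029) = -890784695984/4909*1/46029 = -890784695984/225956361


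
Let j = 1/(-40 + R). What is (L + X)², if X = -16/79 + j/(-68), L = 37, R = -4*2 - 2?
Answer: 97691064086641/72145960000 ≈ 1354.1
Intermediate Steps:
R = -10 (R = -8 - 2 = -10)
j = -1/50 (j = 1/(-40 - 10) = 1/(-50) = -1/50 ≈ -0.020000)
X = -54321/268600 (X = -16/79 - 1/50/(-68) = -16*1/79 - 1/50*(-1/68) = -16/79 + 1/3400 = -54321/268600 ≈ -0.20224)
(L + X)² = (37 - 54321/268600)² = (9883879/268600)² = 97691064086641/72145960000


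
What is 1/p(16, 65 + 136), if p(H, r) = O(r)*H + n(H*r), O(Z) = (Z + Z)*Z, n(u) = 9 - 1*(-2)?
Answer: 1/1292843 ≈ 7.7349e-7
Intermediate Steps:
n(u) = 11 (n(u) = 9 + 2 = 11)
O(Z) = 2*Z² (O(Z) = (2*Z)*Z = 2*Z²)
p(H, r) = 11 + 2*H*r² (p(H, r) = (2*r²)*H + 11 = 2*H*r² + 11 = 11 + 2*H*r²)
1/p(16, 65 + 136) = 1/(11 + 2*16*(65 + 136)²) = 1/(11 + 2*16*201²) = 1/(11 + 2*16*40401) = 1/(11 + 1292832) = 1/1292843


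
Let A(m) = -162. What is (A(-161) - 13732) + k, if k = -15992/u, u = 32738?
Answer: -227438882/16369 ≈ -13894.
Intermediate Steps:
k = -7996/16369 (k = -15992/32738 = -15992*1/32738 = -7996/16369 ≈ -0.48848)
(A(-161) - 13732) + k = (-162 - 13732) - 7996/16369 = -13894 - 7996/16369 = -227438882/16369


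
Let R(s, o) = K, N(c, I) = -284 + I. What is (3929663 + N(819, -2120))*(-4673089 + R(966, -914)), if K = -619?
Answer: -18354861806372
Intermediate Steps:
R(s, o) = -619
(3929663 + N(819, -2120))*(-4673089 + R(966, -914)) = (3929663 + (-284 - 2120))*(-4673089 - 619) = (3929663 - 2404)*(-4673708) = 3927259*(-4673708) = -18354861806372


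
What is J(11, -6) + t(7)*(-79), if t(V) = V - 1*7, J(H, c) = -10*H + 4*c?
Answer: -134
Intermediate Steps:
t(V) = -7 + V (t(V) = V - 7 = -7 + V)
J(11, -6) + t(7)*(-79) = (-10*11 + 4*(-6)) + (-7 + 7)*(-79) = (-110 - 24) + 0*(-79) = -134 + 0 = -134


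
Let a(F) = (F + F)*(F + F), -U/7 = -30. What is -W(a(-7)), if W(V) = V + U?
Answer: -406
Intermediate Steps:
U = 210 (U = -7*(-30) = 210)
a(F) = 4*F**2 (a(F) = (2*F)*(2*F) = 4*F**2)
W(V) = 210 + V (W(V) = V + 210 = 210 + V)
-W(a(-7)) = -(210 + 4*(-7)**2) = -(210 + 4*49) = -(210 + 196) = -1*406 = -406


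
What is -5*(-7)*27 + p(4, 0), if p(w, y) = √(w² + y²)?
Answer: 949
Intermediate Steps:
-5*(-7)*27 + p(4, 0) = -5*(-7)*27 + √(4² + 0²) = 35*27 + √(16 + 0) = 945 + √16 = 945 + 4 = 949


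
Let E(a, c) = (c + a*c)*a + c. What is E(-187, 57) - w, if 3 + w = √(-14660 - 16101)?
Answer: 1982634 - I*√30761 ≈ 1.9826e+6 - 175.39*I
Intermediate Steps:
E(a, c) = c + a*(c + a*c) (E(a, c) = a*(c + a*c) + c = c + a*(c + a*c))
w = -3 + I*√30761 (w = -3 + √(-14660 - 16101) = -3 + √(-30761) = -3 + I*√30761 ≈ -3.0 + 175.39*I)
E(-187, 57) - w = 57*(1 - 187 + (-187)²) - (-3 + I*√30761) = 57*(1 - 187 + 34969) + (3 - I*√30761) = 57*34783 + (3 - I*√30761) = 1982631 + (3 - I*√30761) = 1982634 - I*√30761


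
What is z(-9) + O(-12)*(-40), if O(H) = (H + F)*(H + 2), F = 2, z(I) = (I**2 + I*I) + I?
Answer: -3847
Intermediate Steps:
z(I) = I + 2*I**2 (z(I) = (I**2 + I**2) + I = 2*I**2 + I = I + 2*I**2)
O(H) = (2 + H)**2 (O(H) = (H + 2)*(H + 2) = (2 + H)*(2 + H) = (2 + H)**2)
z(-9) + O(-12)*(-40) = -9*(1 + 2*(-9)) + (4 + (-12)**2 + 4*(-12))*(-40) = -9*(1 - 18) + (4 + 144 - 48)*(-40) = -9*(-17) + 100*(-40) = 153 - 4000 = -3847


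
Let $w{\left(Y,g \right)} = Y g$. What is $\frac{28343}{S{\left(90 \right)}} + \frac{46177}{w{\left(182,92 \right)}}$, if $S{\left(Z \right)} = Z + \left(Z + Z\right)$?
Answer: $\frac{243521491}{2260440} \approx 107.73$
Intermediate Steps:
$S{\left(Z \right)} = 3 Z$ ($S{\left(Z \right)} = Z + 2 Z = 3 Z$)
$\frac{28343}{S{\left(90 \right)}} + \frac{46177}{w{\left(182,92 \right)}} = \frac{28343}{3 \cdot 90} + \frac{46177}{182 \cdot 92} = \frac{28343}{270} + \frac{46177}{16744} = \frac{243521491}{2260440}$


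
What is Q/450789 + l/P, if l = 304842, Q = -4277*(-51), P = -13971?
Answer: -878248157/41163223 ≈ -21.336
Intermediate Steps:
Q = 218127
Q/450789 + l/P = 218127/450789 + 304842/(-13971) = 218127*(1/450789) + 304842*(-1/13971) = 4277/8839 - 101614/4657 = -878248157/41163223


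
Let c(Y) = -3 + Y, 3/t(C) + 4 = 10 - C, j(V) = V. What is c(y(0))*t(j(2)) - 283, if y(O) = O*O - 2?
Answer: -1147/4 ≈ -286.75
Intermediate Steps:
t(C) = 3/(6 - C) (t(C) = 3/(-4 + (10 - C)) = 3/(6 - C))
y(O) = -2 + O**2 (y(O) = O**2 - 2 = -2 + O**2)
c(y(0))*t(j(2)) - 283 = (-3 + (-2 + 0**2))*(-3/(-6 + 2)) - 283 = (-3 + (-2 + 0))*(-3/(-4)) - 283 = (-3 - 2)*(-3*(-1/4)) - 283 = -5*3/4 - 283 = -15/4 - 283 = -1147/4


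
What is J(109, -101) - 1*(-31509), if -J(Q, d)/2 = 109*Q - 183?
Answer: 8113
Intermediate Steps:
J(Q, d) = 366 - 218*Q (J(Q, d) = -2*(109*Q - 183) = -2*(-183 + 109*Q) = 366 - 218*Q)
J(109, -101) - 1*(-31509) = (366 - 218*109) - 1*(-31509) = (366 - 23762) + 31509 = -23396 + 31509 = 8113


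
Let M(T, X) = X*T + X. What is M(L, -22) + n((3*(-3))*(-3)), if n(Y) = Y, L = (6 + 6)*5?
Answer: -1315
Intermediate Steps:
L = 60 (L = 12*5 = 60)
M(T, X) = X + T*X (M(T, X) = T*X + X = X + T*X)
M(L, -22) + n((3*(-3))*(-3)) = -22*(1 + 60) + (3*(-3))*(-3) = -22*61 - 9*(-3) = -1342 + 27 = -1315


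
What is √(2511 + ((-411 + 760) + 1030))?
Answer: √3890 ≈ 62.370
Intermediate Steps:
√(2511 + ((-411 + 760) + 1030)) = √(2511 + (349 + 1030)) = √(2511 + 1379) = √3890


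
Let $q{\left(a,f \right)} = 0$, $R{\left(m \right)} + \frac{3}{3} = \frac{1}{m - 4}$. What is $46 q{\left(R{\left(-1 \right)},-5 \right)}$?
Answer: $0$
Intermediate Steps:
$R{\left(m \right)} = -1 + \frac{1}{-4 + m}$ ($R{\left(m \right)} = -1 + \frac{1}{m - 4} = -1 + \frac{1}{-4 + m}$)
$46 q{\left(R{\left(-1 \right)},-5 \right)} = 46 \cdot 0 = 0$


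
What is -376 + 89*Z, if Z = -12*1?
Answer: -1444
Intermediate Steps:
Z = -12
-376 + 89*Z = -376 + 89*(-12) = -376 - 1068 = -1444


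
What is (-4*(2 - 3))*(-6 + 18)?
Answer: 48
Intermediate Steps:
(-4*(2 - 3))*(-6 + 18) = -4*(-1)*12 = 4*12 = 48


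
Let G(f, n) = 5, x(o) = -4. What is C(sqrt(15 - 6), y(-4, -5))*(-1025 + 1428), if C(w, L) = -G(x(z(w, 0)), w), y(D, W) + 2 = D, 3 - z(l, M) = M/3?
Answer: -2015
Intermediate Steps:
z(l, M) = 3 - M/3
y(D, W) = -2 + D
C(w, L) = -5 (C(w, L) = -1*5 = -5)
C(sqrt(15 - 6), y(-4, -5))*(-1025 + 1428) = -5*(-1025 + 1428) = -5*403 = -2015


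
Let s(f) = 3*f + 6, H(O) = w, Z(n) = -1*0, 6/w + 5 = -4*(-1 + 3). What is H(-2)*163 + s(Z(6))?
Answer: -900/13 ≈ -69.231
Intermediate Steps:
w = -6/13 (w = 6/(-5 - 4*(-1 + 3)) = 6/(-5 - 4*2) = 6/(-5 - 8) = 6/(-13) = 6*(-1/13) = -6/13 ≈ -0.46154)
Z(n) = 0
H(O) = -6/13
s(f) = 6 + 3*f
H(-2)*163 + s(Z(6)) = -6/13*163 + (6 + 3*0) = -978/13 + (6 + 0) = -978/13 + 6 = -900/13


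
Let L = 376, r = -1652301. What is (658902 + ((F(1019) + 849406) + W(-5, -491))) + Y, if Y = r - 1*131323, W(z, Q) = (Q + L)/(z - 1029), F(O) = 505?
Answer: -284154459/1034 ≈ -2.7481e+5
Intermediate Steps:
W(z, Q) = (376 + Q)/(-1029 + z) (W(z, Q) = (Q + 376)/(z - 1029) = (376 + Q)/(-1029 + z))
Y = -1783624 (Y = -1652301 - 1*131323 = -1652301 - 131323 = -1783624)
(658902 + ((F(1019) + 849406) + W(-5, -491))) + Y = (658902 + ((505 + 849406) + (376 - 491)/(-1029 - 5))) - 1783624 = (658902 + (849911 - 115/(-1034))) - 1783624 = (658902 + (849911 - 1/1034*(-115))) - 1783624 = (658902 + (849911 + 115/1034)) - 1783624 = (658902 + 878808089/1034) - 1783624 = 1560112757/1034 - 1783624 = -284154459/1034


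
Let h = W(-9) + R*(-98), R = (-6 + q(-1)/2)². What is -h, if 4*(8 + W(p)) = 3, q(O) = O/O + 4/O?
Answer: 22079/4 ≈ 5519.8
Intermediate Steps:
q(O) = 1 + 4/O
W(p) = -29/4 (W(p) = -8 + (¼)*3 = -8 + ¾ = -29/4)
R = 225/4 (R = (-6 + ((4 - 1)/(-1))/2)² = (-6 - 1*3*(½))² = (-6 - 3*½)² = (-6 - 3/2)² = (-15/2)² = 225/4 ≈ 56.250)
h = -22079/4 (h = -29/4 + (225/4)*(-98) = -29/4 - 11025/2 = -22079/4 ≈ -5519.8)
-h = -1*(-22079/4) = 22079/4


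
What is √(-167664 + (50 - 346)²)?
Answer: 4*I*√5003 ≈ 282.93*I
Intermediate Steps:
√(-167664 + (50 - 346)²) = √(-167664 + (-296)²) = √(-167664 + 87616) = √(-80048) = 4*I*√5003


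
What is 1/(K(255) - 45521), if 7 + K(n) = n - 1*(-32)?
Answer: -1/45241 ≈ -2.2104e-5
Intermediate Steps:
K(n) = 25 + n (K(n) = -7 + (n - 1*(-32)) = -7 + (n + 32) = -7 + (32 + n) = 25 + n)
1/(K(255) - 45521) = 1/((25 + 255) - 45521) = 1/(280 - 45521) = 1/(-45241) = -1/45241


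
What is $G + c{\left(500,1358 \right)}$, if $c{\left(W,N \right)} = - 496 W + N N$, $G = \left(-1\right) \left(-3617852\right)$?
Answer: $5214016$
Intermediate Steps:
$G = 3617852$
$c{\left(W,N \right)} = N^{2} - 496 W$ ($c{\left(W,N \right)} = - 496 W + N^{2} = N^{2} - 496 W$)
$G + c{\left(500,1358 \right)} = 3617852 + \left(1358^{2} - 248000\right) = 3617852 + \left(1844164 - 248000\right) = 3617852 + 1596164 = 5214016$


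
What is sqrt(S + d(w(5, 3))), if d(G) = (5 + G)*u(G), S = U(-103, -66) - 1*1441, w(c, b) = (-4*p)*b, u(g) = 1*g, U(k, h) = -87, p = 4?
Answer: 2*sqrt(134) ≈ 23.152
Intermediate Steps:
u(g) = g
w(c, b) = -16*b (w(c, b) = (-4*4)*b = -16*b)
S = -1528 (S = -87 - 1*1441 = -87 - 1441 = -1528)
d(G) = G*(5 + G) (d(G) = (5 + G)*G = G*(5 + G))
sqrt(S + d(w(5, 3))) = sqrt(-1528 + (-16*3)*(5 - 16*3)) = sqrt(-1528 - 48*(5 - 48)) = sqrt(-1528 - 48*(-43)) = sqrt(-1528 + 2064) = sqrt(536) = 2*sqrt(134)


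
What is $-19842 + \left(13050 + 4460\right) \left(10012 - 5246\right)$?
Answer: $83432818$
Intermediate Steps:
$-19842 + \left(13050 + 4460\right) \left(10012 - 5246\right) = -19842 + 17510 \cdot 4766 = -19842 + 83452660 = 83432818$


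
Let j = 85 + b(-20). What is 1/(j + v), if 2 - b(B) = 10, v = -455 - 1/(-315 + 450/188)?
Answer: -29385/11107436 ≈ -0.0026455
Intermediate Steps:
v = -13370081/29385 (v = -455 - 1/(-315 + 450*(1/188)) = -455 - 1/(-315 + 225/94) = -455 - 1/(-29385/94) = -455 - 1*(-94/29385) = -455 + 94/29385 = -13370081/29385 ≈ -455.00)
b(B) = -8 (b(B) = 2 - 1*10 = 2 - 10 = -8)
j = 77 (j = 85 - 8 = 77)
1/(j + v) = 1/(77 - 13370081/29385) = 1/(-11107436/29385) = -29385/11107436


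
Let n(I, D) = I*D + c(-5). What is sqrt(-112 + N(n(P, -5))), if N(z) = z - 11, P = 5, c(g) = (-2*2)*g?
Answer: 8*I*sqrt(2) ≈ 11.314*I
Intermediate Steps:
c(g) = -4*g
n(I, D) = 20 + D*I (n(I, D) = I*D - 4*(-5) = D*I + 20 = 20 + D*I)
N(z) = -11 + z
sqrt(-112 + N(n(P, -5))) = sqrt(-112 + (-11 + (20 - 5*5))) = sqrt(-112 + (-11 + (20 - 25))) = sqrt(-112 + (-11 - 5)) = sqrt(-112 - 16) = sqrt(-128) = 8*I*sqrt(2)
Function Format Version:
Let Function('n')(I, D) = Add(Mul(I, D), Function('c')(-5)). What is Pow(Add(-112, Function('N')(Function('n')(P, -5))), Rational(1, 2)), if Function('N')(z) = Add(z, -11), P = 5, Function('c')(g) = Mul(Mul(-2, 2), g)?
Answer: Mul(8, I, Pow(2, Rational(1, 2))) ≈ Mul(11.314, I)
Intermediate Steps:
Function('c')(g) = Mul(-4, g)
Function('n')(I, D) = Add(20, Mul(D, I)) (Function('n')(I, D) = Add(Mul(I, D), Mul(-4, -5)) = Add(Mul(D, I), 20) = Add(20, Mul(D, I)))
Function('N')(z) = Add(-11, z)
Pow(Add(-112, Function('N')(Function('n')(P, -5))), Rational(1, 2)) = Pow(Add(-112, Add(-11, Add(20, Mul(-5, 5)))), Rational(1, 2)) = Pow(Add(-112, Add(-11, Add(20, -25))), Rational(1, 2)) = Pow(Add(-112, Add(-11, -5)), Rational(1, 2)) = Pow(Add(-112, -16), Rational(1, 2)) = Pow(-128, Rational(1, 2)) = Mul(8, I, Pow(2, Rational(1, 2)))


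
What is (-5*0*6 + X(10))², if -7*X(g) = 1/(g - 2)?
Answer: 1/3136 ≈ 0.00031888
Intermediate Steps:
X(g) = -1/(7*(-2 + g)) (X(g) = -1/(7*(g - 2)) = -1/(7*(-2 + g)))
(-5*0*6 + X(10))² = (-5*0*6 - 1/(-14 + 7*10))² = (0*6 - 1/(-14 + 70))² = (0 - 1/56)² = (-1/56)² = 1/3136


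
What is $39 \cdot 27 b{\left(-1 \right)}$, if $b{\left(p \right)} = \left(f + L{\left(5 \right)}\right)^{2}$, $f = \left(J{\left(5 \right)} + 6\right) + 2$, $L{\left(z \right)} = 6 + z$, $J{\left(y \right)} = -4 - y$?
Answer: $105300$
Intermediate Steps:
$f = -1$ ($f = \left(\left(-4 - 5\right) + 6\right) + 2 = \left(-9 + 6\right) + 2 = -3 + 2 = -1$)
$b{\left(p \right)} = 100$ ($b{\left(p \right)} = \left(-1 + \left(6 + 5\right)\right)^{2} = \left(-1 + 11\right)^{2} = 10^{2} = 100$)
$39 \cdot 27 b{\left(-1 \right)} = 39 \cdot 27 \cdot 100 = 1053 \cdot 100 = 105300$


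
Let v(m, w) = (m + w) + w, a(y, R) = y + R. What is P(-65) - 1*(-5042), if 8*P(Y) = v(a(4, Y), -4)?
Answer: 40267/8 ≈ 5033.4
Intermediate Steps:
a(y, R) = R + y
v(m, w) = m + 2*w
P(Y) = -½ + Y/8 (P(Y) = ((Y + 4) + 2*(-4))/8 = ((4 + Y) - 8)/8 = (-4 + Y)/8 = -½ + Y/8)
P(-65) - 1*(-5042) = (-½ + (⅛)*(-65)) - 1*(-5042) = (-½ - 65/8) + 5042 = -69/8 + 5042 = 40267/8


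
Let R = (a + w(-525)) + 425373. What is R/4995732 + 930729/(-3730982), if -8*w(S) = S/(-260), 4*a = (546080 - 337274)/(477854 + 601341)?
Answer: -17627510140147632799/107280536951808088960 ≈ -0.16431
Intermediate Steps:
a = 8031/166030 (a = ((546080 - 337274)/(477854 + 601341))/4 = (208806/1079195)/4 = (208806*(1/1079195))/4 = (¼)*(16062/83015) = 8031/166030 ≈ 0.048371)
w(S) = S/2080 (w(S) = -S/(8*(-260)) = -S*(-1)/(8*260) = -(-1)*S/2080 = S/2080)
R = 14689926225393/34534240 (R = (8031/166030 + (1/2080)*(-525)) + 425373 = (8031/166030 - 105/416) + 425373 = -7046127/34534240 + 425373 = 14689926225393/34534240 ≈ 4.2537e+5)
R/4995732 + 930729/(-3730982) = (14689926225393/34534240)/4995732 + 930729/(-3730982) = (14689926225393/34534240)*(1/4995732) + 930729*(-1/3730982) = 4896642075131/57507935954560 - 930729/3730982 = -17627510140147632799/107280536951808088960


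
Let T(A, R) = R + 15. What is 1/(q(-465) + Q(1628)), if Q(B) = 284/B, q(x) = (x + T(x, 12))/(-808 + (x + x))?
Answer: 32153/13712 ≈ 2.3449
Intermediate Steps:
T(A, R) = 15 + R
q(x) = (27 + x)/(-808 + 2*x) (q(x) = (x + (15 + 12))/(-808 + (x + x)) = (x + 27)/(-808 + 2*x) = (27 + x)/(-808 + 2*x))
1/(q(-465) + Q(1628)) = 1/((27 - 465)/(2*(-404 - 465)) + 284/1628) = 1/((1/2)*(-438)/(-869) + 284*(1/1628)) = 1/((1/2)*(-1/869)*(-438) + 71/407) = 1/(219/869 + 71/407) = 1/(13712/32153) = 32153/13712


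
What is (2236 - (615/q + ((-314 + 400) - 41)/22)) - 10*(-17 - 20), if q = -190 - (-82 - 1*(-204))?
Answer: 2981179/1144 ≈ 2605.9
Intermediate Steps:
q = -312 (q = -190 - (-82 + 204) = -190 - 1*122 = -190 - 122 = -312)
(2236 - (615/q + ((-314 + 400) - 41)/22)) - 10*(-17 - 20) = (2236 - (615/(-312) + ((-314 + 400) - 41)/22)) - 10*(-17 - 20) = (2236 - (615*(-1/312) + (86 - 41)*(1/22))) - 10*(-37) = (2236 - (-205/104 + 45*(1/22))) - 1*(-370) = (2236 - (-205/104 + 45/22)) + 370 = (2236 - 1*85/1144) + 370 = (2236 - 85/1144) + 370 = 2557899/1144 + 370 = 2981179/1144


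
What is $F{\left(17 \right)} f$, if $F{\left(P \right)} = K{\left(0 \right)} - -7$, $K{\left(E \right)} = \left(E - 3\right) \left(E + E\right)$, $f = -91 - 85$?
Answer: $-1232$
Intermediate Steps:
$f = -176$ ($f = -91 - 85 = -176$)
$K{\left(E \right)} = 2 E \left(-3 + E\right)$ ($K{\left(E \right)} = \left(-3 + E\right) 2 E = 2 E \left(-3 + E\right)$)
$F{\left(P \right)} = 7$ ($F{\left(P \right)} = 2 \cdot 0 \left(-3 + 0\right) - -7 = 2 \cdot 0 \left(-3\right) + 7 = 0 + 7 = 7$)
$F{\left(17 \right)} f = 7 \left(-176\right) = -1232$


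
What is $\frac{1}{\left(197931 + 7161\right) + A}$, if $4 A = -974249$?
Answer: $- \frac{4}{153881} \approx -2.5994 \cdot 10^{-5}$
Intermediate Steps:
$A = - \frac{974249}{4}$ ($A = \frac{1}{4} \left(-974249\right) = - \frac{974249}{4} \approx -2.4356 \cdot 10^{5}$)
$\frac{1}{\left(197931 + 7161\right) + A} = \frac{1}{\left(197931 + 7161\right) - \frac{974249}{4}} = \frac{1}{205092 - \frac{974249}{4}} = \frac{1}{- \frac{153881}{4}} = - \frac{4}{153881}$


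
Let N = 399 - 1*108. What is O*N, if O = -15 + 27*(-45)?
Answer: -357930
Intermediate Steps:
O = -1230 (O = -15 - 1215 = -1230)
N = 291 (N = 399 - 108 = 291)
O*N = -1230*291 = -357930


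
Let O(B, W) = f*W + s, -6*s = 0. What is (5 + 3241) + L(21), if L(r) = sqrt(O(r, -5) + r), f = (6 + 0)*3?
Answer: 3246 + I*sqrt(69) ≈ 3246.0 + 8.3066*I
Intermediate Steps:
s = 0 (s = -1/6*0 = 0)
f = 18 (f = 6*3 = 18)
O(B, W) = 18*W (O(B, W) = 18*W + 0 = 18*W)
L(r) = sqrt(-90 + r) (L(r) = sqrt(18*(-5) + r) = sqrt(-90 + r))
(5 + 3241) + L(21) = (5 + 3241) + sqrt(-90 + 21) = 3246 + sqrt(-69) = 3246 + I*sqrt(69)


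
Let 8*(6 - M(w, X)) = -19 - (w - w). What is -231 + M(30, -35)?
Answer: -1781/8 ≈ -222.63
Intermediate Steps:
M(w, X) = 67/8 (M(w, X) = 6 - (-19 - (w - w))/8 = 6 - (-19 - 1*0)/8 = 6 - (-19 + 0)/8 = 6 - 1/8*(-19) = 6 + 19/8 = 67/8)
-231 + M(30, -35) = -231 + 67/8 = -1781/8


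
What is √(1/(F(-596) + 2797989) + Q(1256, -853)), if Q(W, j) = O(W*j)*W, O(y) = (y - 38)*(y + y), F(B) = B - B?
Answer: √22573785050006080580343690405/2797989 ≈ 5.3698e+7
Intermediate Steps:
F(B) = 0
O(y) = 2*y*(-38 + y) (O(y) = (-38 + y)*(2*y) = 2*y*(-38 + y))
Q(W, j) = 2*j*W²*(-38 + W*j) (Q(W, j) = (2*(W*j)*(-38 + W*j))*W = (2*W*j*(-38 + W*j))*W = 2*j*W²*(-38 + W*j))
√(1/(F(-596) + 2797989) + Q(1256, -853)) = √(1/(0 + 2797989) + 2*(-853)*1256²*(-38 + 1256*(-853))) = √(1/2797989 + 2*(-853)*1577536*(-38 - 1071368)) = √(1/2797989 + 2*(-853)*1577536*(-1071406)) = √(1/2797989 + 2883449699760896) = √(8067860541984289638145/2797989) = √22573785050006080580343690405/2797989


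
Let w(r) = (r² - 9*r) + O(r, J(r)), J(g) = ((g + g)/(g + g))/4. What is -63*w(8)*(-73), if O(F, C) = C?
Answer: -142569/4 ≈ -35642.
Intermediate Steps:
J(g) = ¼ (J(g) = ((2*g)/((2*g)))*(¼) = ((2*g)*(1/(2*g)))*(¼) = 1*(¼) = ¼)
w(r) = ¼ + r² - 9*r (w(r) = (r² - 9*r) + ¼ = ¼ + r² - 9*r)
-63*w(8)*(-73) = -63*(¼ + 8² - 9*8)*(-73) = -63*(¼ + 64 - 72)*(-73) = -63*(-31/4)*(-73) = -(-1953)*(-73)/4 = -1*142569/4 = -142569/4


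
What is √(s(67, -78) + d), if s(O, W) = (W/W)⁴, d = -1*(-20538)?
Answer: √20539 ≈ 143.31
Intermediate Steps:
d = 20538
s(O, W) = 1 (s(O, W) = 1⁴ = 1)
√(s(67, -78) + d) = √(1 + 20538) = √20539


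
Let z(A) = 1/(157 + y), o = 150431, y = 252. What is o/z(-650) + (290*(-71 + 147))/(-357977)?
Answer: 22024992755543/357977 ≈ 6.1526e+7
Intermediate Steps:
z(A) = 1/409 (z(A) = 1/(157 + 252) = 1/409)
o/z(-650) + (290*(-71 + 147))/(-357977) = 150431/(1/409) + (290*(-71 + 147))/(-357977) = 150431*409 + (290*76)*(-1/357977) = 61526279 + 22040*(-1/357977) = 61526279 - 22040/357977 = 22024992755543/357977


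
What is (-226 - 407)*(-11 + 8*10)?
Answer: -43677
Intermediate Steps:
(-226 - 407)*(-11 + 8*10) = -633*(-11 + 80) = -633*69 = -43677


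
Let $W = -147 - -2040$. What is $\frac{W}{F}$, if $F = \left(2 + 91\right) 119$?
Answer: $\frac{631}{3689} \approx 0.17105$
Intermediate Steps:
$W = 1893$ ($W = -147 + 2040 = 1893$)
$F = 11067$ ($F = 93 \cdot 119 = 11067$)
$\frac{W}{F} = \frac{1893}{11067} = 1893 \cdot \frac{1}{11067} = \frac{631}{3689}$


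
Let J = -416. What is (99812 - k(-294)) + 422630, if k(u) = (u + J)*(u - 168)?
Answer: 194422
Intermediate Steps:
k(u) = (-416 + u)*(-168 + u) (k(u) = (u - 416)*(u - 168) = (-416 + u)*(-168 + u))
(99812 - k(-294)) + 422630 = (99812 - (69888 + (-294)² - 584*(-294))) + 422630 = (99812 - (69888 + 86436 + 171696)) + 422630 = (99812 - 1*328020) + 422630 = (99812 - 328020) + 422630 = -228208 + 422630 = 194422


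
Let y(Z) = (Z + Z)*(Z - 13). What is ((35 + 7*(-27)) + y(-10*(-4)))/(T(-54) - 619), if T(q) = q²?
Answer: 2006/2297 ≈ 0.87331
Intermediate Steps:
y(Z) = 2*Z*(-13 + Z) (y(Z) = (2*Z)*(-13 + Z) = 2*Z*(-13 + Z))
((35 + 7*(-27)) + y(-10*(-4)))/(T(-54) - 619) = ((35 + 7*(-27)) + 2*(-10*(-4))*(-13 - 10*(-4)))/((-54)² - 619) = ((35 - 189) + 2*40*(-13 + 40))/(2916 - 619) = (-154 + 2*40*27)/2297 = (-154 + 2160)*(1/2297) = 2006*(1/2297) = 2006/2297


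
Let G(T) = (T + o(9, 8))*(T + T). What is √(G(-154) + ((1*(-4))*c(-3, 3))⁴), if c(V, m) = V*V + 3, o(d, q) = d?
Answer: 2*√1338269 ≈ 2313.7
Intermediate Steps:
c(V, m) = 3 + V² (c(V, m) = V² + 3 = 3 + V²)
G(T) = 2*T*(9 + T) (G(T) = (T + 9)*(T + T) = (9 + T)*(2*T) = 2*T*(9 + T))
√(G(-154) + ((1*(-4))*c(-3, 3))⁴) = √(2*(-154)*(9 - 154) + ((1*(-4))*(3 + (-3)²))⁴) = √(2*(-154)*(-145) + (-4*(3 + 9))⁴) = √(44660 + (-4*12)⁴) = √(44660 + (-48)⁴) = √(44660 + 5308416) = √5353076 = 2*√1338269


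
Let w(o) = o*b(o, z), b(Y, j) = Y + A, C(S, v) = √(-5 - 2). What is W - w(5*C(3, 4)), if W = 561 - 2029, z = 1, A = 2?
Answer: -1293 - 10*I*√7 ≈ -1293.0 - 26.458*I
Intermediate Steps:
C(S, v) = I*√7 (C(S, v) = √(-7) = I*√7)
b(Y, j) = 2 + Y (b(Y, j) = Y + 2 = 2 + Y)
w(o) = o*(2 + o)
W = -1468
W - w(5*C(3, 4)) = -1468 - 5*(I*√7)*(2 + 5*(I*√7)) = -1468 - 5*I*√7*(2 + 5*I*√7)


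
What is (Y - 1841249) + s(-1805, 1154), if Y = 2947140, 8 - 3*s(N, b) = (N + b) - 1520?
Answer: 3319852/3 ≈ 1.1066e+6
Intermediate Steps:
s(N, b) = 1528/3 - N/3 - b/3 (s(N, b) = 8/3 - ((N + b) - 1520)/3 = 8/3 - (-1520 + N + b)/3 = 8/3 + (1520/3 - N/3 - b/3) = 1528/3 - N/3 - b/3)
(Y - 1841249) + s(-1805, 1154) = (2947140 - 1841249) + (1528/3 - ⅓*(-1805) - ⅓*1154) = 1105891 + (1528/3 + 1805/3 - 1154/3) = 1105891 + 2179/3 = 3319852/3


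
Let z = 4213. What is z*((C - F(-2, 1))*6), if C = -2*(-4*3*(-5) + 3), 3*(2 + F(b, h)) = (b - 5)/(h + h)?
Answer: -3104981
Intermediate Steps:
F(b, h) = -2 + (-5 + b)/(6*h) (F(b, h) = -2 + ((b - 5)/(h + h))/3 = -2 + ((-5 + b)/((2*h)))/3 = -2 + ((-5 + b)*(1/(2*h)))/3 = -2 + ((-5 + b)/(2*h))/3 = -2 + (-5 + b)/(6*h))
C = -126 (C = -2*(-12*(-5) + 3) = -2*(60 + 3) = -2*63 = -126)
z*((C - F(-2, 1))*6) = 4213*((-126 - (-5 - 2 - 12*1)/(6*1))*6) = 4213*((-126 - (-5 - 2 - 12)/6)*6) = 4213*((-126 - (-19)/6)*6) = 4213*((-126 - 1*(-19/6))*6) = 4213*((-126 + 19/6)*6) = 4213*(-737/6*6) = 4213*(-737) = -3104981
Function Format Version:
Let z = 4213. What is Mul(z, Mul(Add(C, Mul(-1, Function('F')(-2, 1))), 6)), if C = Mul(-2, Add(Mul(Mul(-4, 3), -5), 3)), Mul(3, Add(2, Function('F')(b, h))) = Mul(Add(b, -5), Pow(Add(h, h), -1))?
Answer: -3104981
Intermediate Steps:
Function('F')(b, h) = Add(-2, Mul(Rational(1, 6), Pow(h, -1), Add(-5, b))) (Function('F')(b, h) = Add(-2, Mul(Rational(1, 3), Mul(Add(b, -5), Pow(Add(h, h), -1)))) = Add(-2, Mul(Rational(1, 3), Mul(Add(-5, b), Pow(Mul(2, h), -1)))) = Add(-2, Mul(Rational(1, 3), Mul(Add(-5, b), Mul(Rational(1, 2), Pow(h, -1))))) = Add(-2, Mul(Rational(1, 3), Mul(Rational(1, 2), Pow(h, -1), Add(-5, b)))) = Add(-2, Mul(Rational(1, 6), Pow(h, -1), Add(-5, b))))
C = -126 (C = Mul(-2, Add(Mul(-12, -5), 3)) = Mul(-2, Add(60, 3)) = Mul(-2, 63) = -126)
Mul(z, Mul(Add(C, Mul(-1, Function('F')(-2, 1))), 6)) = Mul(4213, Mul(Add(-126, Mul(-1, Mul(Rational(1, 6), Pow(1, -1), Add(-5, -2, Mul(-12, 1))))), 6)) = Mul(4213, Mul(Add(-126, Mul(-1, Mul(Rational(1, 6), 1, Add(-5, -2, -12)))), 6)) = Mul(4213, Mul(Add(-126, Mul(-1, Mul(Rational(1, 6), 1, -19))), 6)) = Mul(4213, Mul(Add(-126, Mul(-1, Rational(-19, 6))), 6)) = Mul(4213, Mul(Add(-126, Rational(19, 6)), 6)) = Mul(4213, Mul(Rational(-737, 6), 6)) = Mul(4213, -737) = -3104981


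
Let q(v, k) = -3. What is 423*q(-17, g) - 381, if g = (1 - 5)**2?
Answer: -1650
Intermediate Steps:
g = 16 (g = (-4)**2 = 16)
423*q(-17, g) - 381 = 423*(-3) - 381 = -1269 - 381 = -1650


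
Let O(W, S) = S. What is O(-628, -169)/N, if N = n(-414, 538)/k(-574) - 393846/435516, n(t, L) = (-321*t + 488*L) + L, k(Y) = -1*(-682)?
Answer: -321773738/1103751799 ≈ -0.29153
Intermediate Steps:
k(Y) = 682
n(t, L) = -321*t + 489*L
N = 14348773387/24751826 (N = (-321*(-414) + 489*538)/682 - 393846/435516 = (132894 + 263082)*(1/682) - 393846*1/435516 = 395976*(1/682) - 65641/72586 = 197988/341 - 65641/72586 = 14348773387/24751826 ≈ 579.71)
O(-628, -169)/N = -169/14348773387/24751826 = -169*24751826/14348773387 = -321773738/1103751799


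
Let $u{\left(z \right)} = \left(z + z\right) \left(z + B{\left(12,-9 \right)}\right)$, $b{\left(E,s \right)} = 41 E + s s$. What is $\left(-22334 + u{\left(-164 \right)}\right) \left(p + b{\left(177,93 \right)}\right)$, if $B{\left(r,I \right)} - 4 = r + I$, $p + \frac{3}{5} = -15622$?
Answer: $\frac{41322554}{5} \approx 8.2645 \cdot 10^{6}$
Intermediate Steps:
$b{\left(E,s \right)} = s^{2} + 41 E$ ($b{\left(E,s \right)} = 41 E + s^{2} = s^{2} + 41 E$)
$p = - \frac{78113}{5}$ ($p = - \frac{3}{5} - 15622 = - \frac{78113}{5} \approx -15623.0$)
$B{\left(r,I \right)} = 4 + I + r$ ($B{\left(r,I \right)} = 4 + \left(r + I\right) = 4 + \left(I + r\right) = 4 + I + r$)
$u{\left(z \right)} = 2 z \left(7 + z\right)$ ($u{\left(z \right)} = \left(z + z\right) \left(z + \left(4 - 9 + 12\right)\right) = 2 z \left(z + 7\right) = 2 z \left(7 + z\right)$)
$\left(-22334 + u{\left(-164 \right)}\right) \left(p + b{\left(177,93 \right)}\right) = \left(-22334 + 2 \left(-164\right) \left(7 - 164\right)\right) \left(- \frac{78113}{5} + \left(93^{2} + 41 \cdot 177\right)\right) = \left(-22334 + 2 \left(-164\right) \left(-157\right)\right) \left(- \frac{78113}{5} + \left(8649 + 7257\right)\right) = \left(-22334 + 51496\right) \left(- \frac{78113}{5} + 15906\right) = 29162 \cdot \frac{1417}{5} = \frac{41322554}{5}$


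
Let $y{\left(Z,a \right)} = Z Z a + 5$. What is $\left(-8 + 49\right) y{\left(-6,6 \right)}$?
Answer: $9061$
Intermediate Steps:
$y{\left(Z,a \right)} = 5 + a Z^{2}$ ($y{\left(Z,a \right)} = Z^{2} a + 5 = a Z^{2} + 5 = 5 + a Z^{2}$)
$\left(-8 + 49\right) y{\left(-6,6 \right)} = \left(-8 + 49\right) \left(5 + 6 \left(-6\right)^{2}\right) = 41 \left(5 + 6 \cdot 36\right) = 41 \left(5 + 216\right) = 41 \cdot 221 = 9061$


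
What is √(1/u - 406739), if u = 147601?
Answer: I*√8861238306251938/147601 ≈ 637.76*I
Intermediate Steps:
√(1/u - 406739) = √(1/147601 - 406739) = √(-60035083138/147601) = I*√8861238306251938/147601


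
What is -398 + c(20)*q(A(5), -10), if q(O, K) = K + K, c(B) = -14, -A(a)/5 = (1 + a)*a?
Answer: -118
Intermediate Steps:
A(a) = -5*a*(1 + a) (A(a) = -5*(1 + a)*a = -5*a*(1 + a))
q(O, K) = 2*K
-398 + c(20)*q(A(5), -10) = -398 - 28*(-10) = -398 - 14*(-20) = -398 + 280 = -118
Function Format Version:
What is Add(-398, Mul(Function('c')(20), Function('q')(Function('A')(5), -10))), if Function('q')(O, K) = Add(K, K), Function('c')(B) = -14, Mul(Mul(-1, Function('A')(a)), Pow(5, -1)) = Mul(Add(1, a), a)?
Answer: -118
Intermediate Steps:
Function('A')(a) = Mul(-5, a, Add(1, a)) (Function('A')(a) = Mul(-5, Mul(Add(1, a), a)) = Mul(-5, Mul(a, Add(1, a))) = Mul(-5, a, Add(1, a)))
Function('q')(O, K) = Mul(2, K)
Add(-398, Mul(Function('c')(20), Function('q')(Function('A')(5), -10))) = Add(-398, Mul(-14, Mul(2, -10))) = Add(-398, Mul(-14, -20)) = Add(-398, 280) = -118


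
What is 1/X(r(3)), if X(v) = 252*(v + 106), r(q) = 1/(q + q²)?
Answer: 1/26733 ≈ 3.7407e-5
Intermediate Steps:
X(v) = 26712 + 252*v (X(v) = 252*(106 + v) = 26712 + 252*v)
1/X(r(3)) = 1/(26712 + 252*(1/(3*(1 + 3)))) = 1/(26712 + 252*((⅓)/4)) = 1/(26712 + 252*((⅓)*(¼))) = 1/(26712 + 252*(1/12)) = 1/(26712 + 21) = 1/26733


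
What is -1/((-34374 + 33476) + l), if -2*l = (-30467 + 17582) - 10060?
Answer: -2/21149 ≈ -9.4567e-5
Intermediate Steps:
l = 22945/2 (l = -((-30467 + 17582) - 10060)/2 = -(-12885 - 10060)/2 = -½*(-22945) = 22945/2 ≈ 11473.)
-1/((-34374 + 33476) + l) = -1/((-34374 + 33476) + 22945/2) = -1/(-898 + 22945/2) = -1/21149/2 = -1*2/21149 = -2/21149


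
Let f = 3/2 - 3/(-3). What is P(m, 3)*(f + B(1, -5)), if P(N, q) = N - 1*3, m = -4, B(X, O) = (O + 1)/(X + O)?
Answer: -49/2 ≈ -24.500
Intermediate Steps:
B(X, O) = (1 + O)/(O + X)
f = 5/2 (f = 3*(½) - 3*(-⅓) = 3/2 + 1 = 5/2 ≈ 2.5000)
P(N, q) = -3 + N (P(N, q) = N - 3 = -3 + N)
P(m, 3)*(f + B(1, -5)) = (-3 - 4)*(5/2 + (1 - 5)/(-5 + 1)) = -7*(5/2 - 4/(-4)) = -7*(5/2 - ¼*(-4)) = -7*(5/2 + 1) = -7*7/2 = -49/2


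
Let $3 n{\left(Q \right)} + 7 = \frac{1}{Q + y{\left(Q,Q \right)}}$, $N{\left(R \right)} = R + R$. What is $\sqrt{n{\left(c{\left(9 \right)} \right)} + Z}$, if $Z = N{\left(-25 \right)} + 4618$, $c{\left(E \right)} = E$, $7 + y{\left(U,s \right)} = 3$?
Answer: $\frac{11 \sqrt{8490}}{15} \approx 67.57$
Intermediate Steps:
$N{\left(R \right)} = 2 R$
$y{\left(U,s \right)} = -4$ ($y{\left(U,s \right)} = -7 + 3 = -4$)
$Z = 4568$ ($Z = 2 \left(-25\right) + 4618 = -50 + 4618 = 4568$)
$n{\left(Q \right)} = - \frac{7}{3} + \frac{1}{3 \left(-4 + Q\right)}$ ($n{\left(Q \right)} = - \frac{7}{3} + \frac{1}{3 \left(Q - 4\right)} = - \frac{7}{3} + \frac{1}{3 \left(-4 + Q\right)}$)
$\sqrt{n{\left(c{\left(9 \right)} \right)} + Z} = \sqrt{\frac{29 - 63}{3 \left(-4 + 9\right)} + 4568} = \sqrt{\frac{29 - 63}{3 \cdot 5} + 4568} = \sqrt{\frac{1}{3} \cdot \frac{1}{5} \left(-34\right) + 4568} = \sqrt{- \frac{34}{15} + 4568} = \sqrt{\frac{68486}{15}} = \frac{11 \sqrt{8490}}{15}$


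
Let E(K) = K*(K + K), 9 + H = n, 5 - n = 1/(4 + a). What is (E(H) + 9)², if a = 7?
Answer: 26409321/14641 ≈ 1803.8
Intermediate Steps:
n = 54/11 (n = 5 - 1/(4 + 7) = 5 - 1/11 = 54/11 ≈ 4.9091)
H = -45/11 (H = -9 + 54/11 = -45/11 ≈ -4.0909)
E(K) = 2*K² (E(K) = K*(2*K) = 2*K²)
(E(H) + 9)² = (2*(-45/11)² + 9)² = (2*(2025/121) + 9)² = (4050/121 + 9)² = (5139/121)² = 26409321/14641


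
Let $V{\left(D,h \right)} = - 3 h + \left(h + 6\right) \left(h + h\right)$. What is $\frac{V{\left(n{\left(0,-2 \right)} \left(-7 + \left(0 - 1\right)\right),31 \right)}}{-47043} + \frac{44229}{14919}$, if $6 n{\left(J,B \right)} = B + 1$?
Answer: $\frac{682609376}{233944839} \approx 2.9178$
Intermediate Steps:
$n{\left(J,B \right)} = \frac{1}{6} + \frac{B}{6}$ ($n{\left(J,B \right)} = \frac{B + 1}{6} = \frac{1 + B}{6} = \frac{1}{6} + \frac{B}{6}$)
$V{\left(D,h \right)} = - 3 h + 2 h \left(6 + h\right)$ ($V{\left(D,h \right)} = - 3 h + \left(6 + h\right) 2 h = - 3 h + 2 h \left(6 + h\right)$)
$\frac{V{\left(n{\left(0,-2 \right)} \left(-7 + \left(0 - 1\right)\right),31 \right)}}{-47043} + \frac{44229}{14919} = \frac{31 \left(9 + 2 \cdot 31\right)}{-47043} + \frac{44229}{14919} = 31 \left(9 + 62\right) \left(- \frac{1}{47043}\right) + 44229 \cdot \frac{1}{14919} = 31 \cdot 71 \left(- \frac{1}{47043}\right) + \frac{14743}{4973} = 2201 \left(- \frac{1}{47043}\right) + \frac{14743}{4973} = - \frac{2201}{47043} + \frac{14743}{4973} = \frac{682609376}{233944839}$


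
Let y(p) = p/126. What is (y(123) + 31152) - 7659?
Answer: 986747/42 ≈ 23494.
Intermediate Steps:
y(p) = p/126 (y(p) = p*(1/126) = p/126)
(y(123) + 31152) - 7659 = ((1/126)*123 + 31152) - 7659 = (41/42 + 31152) - 7659 = 1308425/42 - 7659 = 986747/42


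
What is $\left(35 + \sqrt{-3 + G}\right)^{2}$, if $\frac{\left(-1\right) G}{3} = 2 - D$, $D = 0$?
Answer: $1216 + 210 i \approx 1216.0 + 210.0 i$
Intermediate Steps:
$G = -6$ ($G = - 3 \left(2 - 0\right) = - 3 \left(2 + 0\right) = \left(-3\right) 2 = -6$)
$\left(35 + \sqrt{-3 + G}\right)^{2} = \left(35 + \sqrt{-3 - 6}\right)^{2} = \left(35 + \sqrt{-9}\right)^{2} = \left(35 + 3 i\right)^{2}$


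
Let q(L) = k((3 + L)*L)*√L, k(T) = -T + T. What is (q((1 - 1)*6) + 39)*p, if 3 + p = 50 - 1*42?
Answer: 195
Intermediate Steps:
p = 5 (p = -3 + (50 - 1*42) = -3 + (50 - 42) = -3 + 8 = 5)
k(T) = 0
q(L) = 0 (q(L) = 0*√L = 0)
(q((1 - 1)*6) + 39)*p = (0 + 39)*5 = 39*5 = 195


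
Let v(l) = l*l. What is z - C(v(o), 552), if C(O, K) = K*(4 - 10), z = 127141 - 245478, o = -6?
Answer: -115025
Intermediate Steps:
z = -118337
v(l) = l²
C(O, K) = -6*K (C(O, K) = K*(-6) = -6*K)
z - C(v(o), 552) = -118337 - (-6)*552 = -118337 - 1*(-3312) = -118337 + 3312 = -115025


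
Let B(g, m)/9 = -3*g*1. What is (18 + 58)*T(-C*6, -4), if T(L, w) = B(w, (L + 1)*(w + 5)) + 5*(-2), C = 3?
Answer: 7448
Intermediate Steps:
B(g, m) = -27*g (B(g, m) = 9*(-3*g*1) = 9*(-3*g) = -27*g)
T(L, w) = -10 - 27*w (T(L, w) = -27*w + 5*(-2) = -27*w - 10 = -10 - 27*w)
(18 + 58)*T(-C*6, -4) = (18 + 58)*(-10 - 27*(-4)) = 76*(-10 + 108) = 76*98 = 7448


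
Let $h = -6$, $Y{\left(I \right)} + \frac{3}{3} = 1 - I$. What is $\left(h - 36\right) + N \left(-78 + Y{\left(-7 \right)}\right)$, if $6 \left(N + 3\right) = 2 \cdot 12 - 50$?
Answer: $\frac{1436}{3} \approx 478.67$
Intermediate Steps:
$Y{\left(I \right)} = - I$ ($Y{\left(I \right)} = -1 - \left(-1 + I\right) = - I$)
$N = - \frac{22}{3}$ ($N = -3 + \frac{2 \cdot 12 - 50}{6} = -3 + \frac{24 - 50}{6} = -3 + \frac{1}{6} \left(-26\right) = -3 - \frac{13}{3} = - \frac{22}{3} \approx -7.3333$)
$\left(h - 36\right) + N \left(-78 + Y{\left(-7 \right)}\right) = \left(-6 - 36\right) - \frac{22 \left(-78 - -7\right)}{3} = \left(-6 - 36\right) - \frac{22 \left(-78 + 7\right)}{3} = -42 - - \frac{1562}{3} = -42 + \frac{1562}{3} = \frac{1436}{3}$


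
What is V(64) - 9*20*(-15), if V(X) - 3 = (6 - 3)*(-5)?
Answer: 2688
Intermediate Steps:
V(X) = -12 (V(X) = 3 + (6 - 3)*(-5) = 3 + 3*(-5) = 3 - 15 = -12)
V(64) - 9*20*(-15) = -12 - 9*20*(-15) = -12 - 180*(-15) = -12 - 1*(-2700) = -12 + 2700 = 2688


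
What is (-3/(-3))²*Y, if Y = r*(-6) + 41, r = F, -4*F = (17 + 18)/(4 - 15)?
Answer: 797/22 ≈ 36.227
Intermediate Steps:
F = 35/44 (F = -(17 + 18)/(4*(4 - 15)) = -35/(4*(-11)) = -35*(-1)/(4*11) = -¼*(-35/11) = 35/44 ≈ 0.79545)
r = 35/44 ≈ 0.79545
Y = 797/22 (Y = (35/44)*(-6) + 41 = -105/22 + 41 = 797/22 ≈ 36.227)
(-3/(-3))²*Y = (-3/(-3))²*(797/22) = (-3*(-⅓))²*(797/22) = 1²*(797/22) = 1*(797/22) = 797/22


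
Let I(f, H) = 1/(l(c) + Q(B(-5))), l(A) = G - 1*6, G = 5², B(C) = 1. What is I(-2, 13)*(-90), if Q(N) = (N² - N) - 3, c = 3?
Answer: -45/8 ≈ -5.6250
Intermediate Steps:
G = 25
l(A) = 19 (l(A) = 25 - 1*6 = 25 - 6 = 19)
Q(N) = -3 + N² - N
I(f, H) = 1/16 (I(f, H) = 1/(19 + (-3 + 1² - 1*1)) = 1/(19 + (-3 + 1 - 1)) = 1/(19 - 3) = 1/16)
I(-2, 13)*(-90) = (1/16)*(-90) = -45/8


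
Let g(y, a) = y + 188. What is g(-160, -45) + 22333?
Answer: 22361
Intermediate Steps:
g(y, a) = 188 + y
g(-160, -45) + 22333 = (188 - 160) + 22333 = 28 + 22333 = 22361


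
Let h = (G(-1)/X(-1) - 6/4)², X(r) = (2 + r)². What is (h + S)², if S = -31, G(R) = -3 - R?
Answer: 5625/16 ≈ 351.56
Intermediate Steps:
h = 49/4 (h = ((-3 - 1*(-1))/((2 - 1)²) - 6/4)² = ((-3 + 1)/(1²) - 6*¼)² = (-2/1 - 3/2)² = (-2*1 - 3/2)² = (-2 - 3/2)² = (-7/2)² = 49/4 ≈ 12.250)
(h + S)² = (49/4 - 31)² = (-75/4)² = 5625/16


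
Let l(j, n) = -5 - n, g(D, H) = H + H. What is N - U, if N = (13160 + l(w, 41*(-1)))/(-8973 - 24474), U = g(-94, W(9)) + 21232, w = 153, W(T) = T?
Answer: -710761946/33447 ≈ -21250.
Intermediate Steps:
g(D, H) = 2*H
U = 21250 (U = 2*9 + 21232 = 18 + 21232 = 21250)
N = -13196/33447 (N = (13160 + (-5 - 41*(-1)))/(-8973 - 24474) = (13160 + (-5 - 1*(-41)))/(-33447) = (13160 + (-5 + 41))*(-1/33447) = (13160 + 36)*(-1/33447) = 13196*(-1/33447) = -13196/33447 ≈ -0.39453)
N - U = -13196/33447 - 1*21250 = -13196/33447 - 21250 = -710761946/33447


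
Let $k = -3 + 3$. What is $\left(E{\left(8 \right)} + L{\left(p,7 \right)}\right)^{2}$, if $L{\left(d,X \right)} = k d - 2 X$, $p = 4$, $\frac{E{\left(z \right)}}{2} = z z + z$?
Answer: $16900$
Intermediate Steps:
$E{\left(z \right)} = 2 z + 2 z^{2}$ ($E{\left(z \right)} = 2 \left(z z + z\right) = 2 \left(z^{2} + z\right) = 2 \left(z + z^{2}\right) = 2 z + 2 z^{2}$)
$k = 0$
$L{\left(d,X \right)} = - 2 X$ ($L{\left(d,X \right)} = 0 d - 2 X = 0 - 2 X = - 2 X$)
$\left(E{\left(8 \right)} + L{\left(p,7 \right)}\right)^{2} = \left(2 \cdot 8 \left(1 + 8\right) - 14\right)^{2} = \left(2 \cdot 8 \cdot 9 - 14\right)^{2} = \left(144 - 14\right)^{2} = 130^{2} = 16900$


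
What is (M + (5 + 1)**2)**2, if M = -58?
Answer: 484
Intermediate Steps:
(M + (5 + 1)**2)**2 = (-58 + (5 + 1)**2)**2 = (-58 + 6**2)**2 = (-58 + 36)**2 = (-22)**2 = 484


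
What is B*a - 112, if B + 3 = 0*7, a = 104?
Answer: -424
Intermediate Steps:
B = -3 (B = -3 + 0*7 = -3 + 0 = -3)
B*a - 112 = -3*104 - 112 = -312 - 112 = -424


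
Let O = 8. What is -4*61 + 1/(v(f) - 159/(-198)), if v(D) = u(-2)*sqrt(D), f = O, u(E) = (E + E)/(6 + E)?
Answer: -7821014/32039 - 8712*sqrt(2)/32039 ≈ -244.49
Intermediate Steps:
u(E) = 2*E/(6 + E) (u(E) = (2*E)/(6 + E) = 2*E/(6 + E))
f = 8
v(D) = -sqrt(D) (v(D) = (2*(-2)/(6 - 2))*sqrt(D) = (2*(-2)/4)*sqrt(D) = (2*(-2)*(1/4))*sqrt(D) = -sqrt(D))
-4*61 + 1/(v(f) - 159/(-198)) = -4*61 + 1/(-sqrt(8) - 159/(-198)) = -244 + 1/(-2*sqrt(2) - 159*(-1/198)) = -244 + 1/(-2*sqrt(2) + 53/66) = -244 + 1/(53/66 - 2*sqrt(2))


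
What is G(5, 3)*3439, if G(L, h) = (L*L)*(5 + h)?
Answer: 687800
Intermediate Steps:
G(L, h) = L**2*(5 + h)
G(5, 3)*3439 = (5**2*(5 + 3))*3439 = (25*8)*3439 = 200*3439 = 687800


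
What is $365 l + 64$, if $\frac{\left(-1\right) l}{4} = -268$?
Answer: $391344$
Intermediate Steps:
$l = 1072$ ($l = \left(-4\right) \left(-268\right) = 1072$)
$365 l + 64 = 365 \cdot 1072 + 64 = 391280 + 64 = 391344$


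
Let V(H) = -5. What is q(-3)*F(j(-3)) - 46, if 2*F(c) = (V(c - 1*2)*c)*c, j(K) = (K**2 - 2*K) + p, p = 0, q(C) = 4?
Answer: -2296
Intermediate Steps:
j(K) = K**2 - 2*K (j(K) = (K**2 - 2*K) + 0 = K**2 - 2*K)
F(c) = -5*c**2/2 (F(c) = ((-5*c)*c)/2 = (-5*c**2)/2 = -5*c**2/2)
q(-3)*F(j(-3)) - 46 = 4*(-5*9*(-2 - 3)**2/2) - 46 = 4*(-5*(-3*(-5))**2/2) - 46 = 4*(-5/2*15**2) - 46 = 4*(-5/2*225) - 46 = 4*(-1125/2) - 46 = -2250 - 46 = -2296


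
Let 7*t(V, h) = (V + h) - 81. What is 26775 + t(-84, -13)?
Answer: 187247/7 ≈ 26750.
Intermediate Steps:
t(V, h) = -81/7 + V/7 + h/7 (t(V, h) = ((V + h) - 81)/7 = (-81 + V + h)/7 = -81/7 + V/7 + h/7)
26775 + t(-84, -13) = 26775 + (-81/7 + (⅐)*(-84) + (⅐)*(-13)) = 26775 + (-81/7 - 12 - 13/7) = 26775 - 178/7 = 187247/7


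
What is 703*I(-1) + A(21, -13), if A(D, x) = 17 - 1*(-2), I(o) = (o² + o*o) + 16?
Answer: 12673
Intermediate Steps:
I(o) = 16 + 2*o² (I(o) = (o² + o²) + 16 = 2*o² + 16 = 16 + 2*o²)
A(D, x) = 19 (A(D, x) = 17 + 2 = 19)
703*I(-1) + A(21, -13) = 703*(16 + 2*(-1)²) + 19 = 703*(16 + 2*1) + 19 = 703*(16 + 2) + 19 = 703*18 + 19 = 12654 + 19 = 12673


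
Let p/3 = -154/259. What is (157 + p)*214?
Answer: 1229002/37 ≈ 33216.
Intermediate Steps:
p = -66/37 (p = 3*(-154/259) = 3*(-154*1/259) = 3*(-22/37) = -66/37 ≈ -1.7838)
(157 + p)*214 = (157 - 66/37)*214 = (5743/37)*214 = 1229002/37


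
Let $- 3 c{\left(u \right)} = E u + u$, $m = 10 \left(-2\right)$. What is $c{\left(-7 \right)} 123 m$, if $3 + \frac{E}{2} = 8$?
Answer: $-63140$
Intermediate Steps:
$E = 10$ ($E = -6 + 2 \cdot 8 = -6 + 16 = 10$)
$m = -20$
$c{\left(u \right)} = - \frac{11 u}{3}$ ($c{\left(u \right)} = - \frac{10 u + u}{3} = - \frac{11 u}{3}$)
$c{\left(-7 \right)} 123 m = \left(- \frac{11}{3}\right) \left(-7\right) 123 \left(-20\right) = \frac{77}{3} \cdot 123 \left(-20\right) = 3157 \left(-20\right) = -63140$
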